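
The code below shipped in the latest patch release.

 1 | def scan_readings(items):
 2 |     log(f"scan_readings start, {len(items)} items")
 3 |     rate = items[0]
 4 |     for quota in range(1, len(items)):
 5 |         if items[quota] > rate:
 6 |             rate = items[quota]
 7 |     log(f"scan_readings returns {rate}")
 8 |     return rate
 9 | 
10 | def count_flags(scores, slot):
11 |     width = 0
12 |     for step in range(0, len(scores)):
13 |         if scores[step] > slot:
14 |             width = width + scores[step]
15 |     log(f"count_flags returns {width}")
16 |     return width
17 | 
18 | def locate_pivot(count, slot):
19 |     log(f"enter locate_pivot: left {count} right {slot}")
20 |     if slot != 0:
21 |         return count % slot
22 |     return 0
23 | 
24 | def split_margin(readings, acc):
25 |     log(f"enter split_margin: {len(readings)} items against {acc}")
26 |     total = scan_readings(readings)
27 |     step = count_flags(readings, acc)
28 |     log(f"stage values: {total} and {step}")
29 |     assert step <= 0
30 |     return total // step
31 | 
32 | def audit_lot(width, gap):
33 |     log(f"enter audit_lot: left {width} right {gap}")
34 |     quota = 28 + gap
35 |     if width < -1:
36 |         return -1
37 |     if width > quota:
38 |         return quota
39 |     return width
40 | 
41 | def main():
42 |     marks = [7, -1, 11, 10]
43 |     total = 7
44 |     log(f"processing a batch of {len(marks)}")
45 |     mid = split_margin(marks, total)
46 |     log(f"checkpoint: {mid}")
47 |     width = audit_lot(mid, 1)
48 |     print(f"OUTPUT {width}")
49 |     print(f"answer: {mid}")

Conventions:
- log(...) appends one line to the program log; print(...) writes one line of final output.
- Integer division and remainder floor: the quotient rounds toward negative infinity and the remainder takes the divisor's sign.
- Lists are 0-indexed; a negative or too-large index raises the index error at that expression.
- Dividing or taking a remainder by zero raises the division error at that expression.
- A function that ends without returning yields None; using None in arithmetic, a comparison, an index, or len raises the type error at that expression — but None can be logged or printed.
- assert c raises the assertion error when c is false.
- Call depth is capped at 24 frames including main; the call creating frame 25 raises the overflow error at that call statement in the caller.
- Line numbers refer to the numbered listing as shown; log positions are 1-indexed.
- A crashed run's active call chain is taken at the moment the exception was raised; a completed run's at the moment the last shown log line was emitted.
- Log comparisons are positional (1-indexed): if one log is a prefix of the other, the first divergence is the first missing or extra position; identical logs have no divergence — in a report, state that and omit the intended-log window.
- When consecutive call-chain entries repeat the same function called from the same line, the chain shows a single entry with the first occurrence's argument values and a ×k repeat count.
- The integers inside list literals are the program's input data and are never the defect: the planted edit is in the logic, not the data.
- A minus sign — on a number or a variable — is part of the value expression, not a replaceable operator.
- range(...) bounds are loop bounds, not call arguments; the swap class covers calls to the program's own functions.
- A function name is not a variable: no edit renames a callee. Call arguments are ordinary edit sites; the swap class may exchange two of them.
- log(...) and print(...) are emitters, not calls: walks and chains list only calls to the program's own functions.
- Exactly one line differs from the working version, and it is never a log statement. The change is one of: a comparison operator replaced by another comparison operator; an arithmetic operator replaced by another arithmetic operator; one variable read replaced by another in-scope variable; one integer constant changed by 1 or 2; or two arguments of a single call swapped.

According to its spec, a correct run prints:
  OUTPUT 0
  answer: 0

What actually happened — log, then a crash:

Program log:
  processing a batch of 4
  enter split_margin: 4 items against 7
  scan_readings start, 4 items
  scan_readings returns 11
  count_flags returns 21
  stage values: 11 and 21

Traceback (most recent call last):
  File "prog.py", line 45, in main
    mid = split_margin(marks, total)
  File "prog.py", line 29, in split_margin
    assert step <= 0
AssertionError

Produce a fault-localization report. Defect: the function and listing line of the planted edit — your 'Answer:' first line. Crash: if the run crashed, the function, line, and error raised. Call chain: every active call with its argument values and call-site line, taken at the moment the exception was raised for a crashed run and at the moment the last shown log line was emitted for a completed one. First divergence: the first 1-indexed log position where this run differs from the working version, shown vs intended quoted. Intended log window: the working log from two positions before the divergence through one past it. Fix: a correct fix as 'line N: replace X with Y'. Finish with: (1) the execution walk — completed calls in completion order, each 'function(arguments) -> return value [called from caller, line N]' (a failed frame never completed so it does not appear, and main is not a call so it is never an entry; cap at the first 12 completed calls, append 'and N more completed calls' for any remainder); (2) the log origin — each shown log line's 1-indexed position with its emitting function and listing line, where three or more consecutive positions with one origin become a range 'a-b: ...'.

Answer: the defect is in split_margin at line 29.
Key fact: The faulty run's log stops after 6 lines; the working version's next line would be 'checkpoint: 0'.
Crash: split_margin, line 29, AssertionError.
Call chain: main -> split_margin([7, -1, 11, 10], 7) (called at line 45).
First divergence: position 7 — the faulty run's log ends after 6 lines; the working version continues with 'checkpoint: 0'.
Intended log window:
  5: count_flags returns 21
  6: stage values: 11 and 21
  7: checkpoint: 0
  8: enter audit_lot: left 0 right 1
Execution walk:
  scan_readings([7, -1, 11, 10]) -> 11  [called from split_margin, line 26]
  count_flags([7, -1, 11, 10], 7) -> 21  [called from split_margin, line 27]
Log line origins:
  1 — main, line 44
  2 — split_margin, line 25
  3 — scan_readings, line 2
  4 — scan_readings, line 7
  5 — count_flags, line 15
  6 — split_margin, line 28
A correct fix: line 29: replace `<=` with `>`.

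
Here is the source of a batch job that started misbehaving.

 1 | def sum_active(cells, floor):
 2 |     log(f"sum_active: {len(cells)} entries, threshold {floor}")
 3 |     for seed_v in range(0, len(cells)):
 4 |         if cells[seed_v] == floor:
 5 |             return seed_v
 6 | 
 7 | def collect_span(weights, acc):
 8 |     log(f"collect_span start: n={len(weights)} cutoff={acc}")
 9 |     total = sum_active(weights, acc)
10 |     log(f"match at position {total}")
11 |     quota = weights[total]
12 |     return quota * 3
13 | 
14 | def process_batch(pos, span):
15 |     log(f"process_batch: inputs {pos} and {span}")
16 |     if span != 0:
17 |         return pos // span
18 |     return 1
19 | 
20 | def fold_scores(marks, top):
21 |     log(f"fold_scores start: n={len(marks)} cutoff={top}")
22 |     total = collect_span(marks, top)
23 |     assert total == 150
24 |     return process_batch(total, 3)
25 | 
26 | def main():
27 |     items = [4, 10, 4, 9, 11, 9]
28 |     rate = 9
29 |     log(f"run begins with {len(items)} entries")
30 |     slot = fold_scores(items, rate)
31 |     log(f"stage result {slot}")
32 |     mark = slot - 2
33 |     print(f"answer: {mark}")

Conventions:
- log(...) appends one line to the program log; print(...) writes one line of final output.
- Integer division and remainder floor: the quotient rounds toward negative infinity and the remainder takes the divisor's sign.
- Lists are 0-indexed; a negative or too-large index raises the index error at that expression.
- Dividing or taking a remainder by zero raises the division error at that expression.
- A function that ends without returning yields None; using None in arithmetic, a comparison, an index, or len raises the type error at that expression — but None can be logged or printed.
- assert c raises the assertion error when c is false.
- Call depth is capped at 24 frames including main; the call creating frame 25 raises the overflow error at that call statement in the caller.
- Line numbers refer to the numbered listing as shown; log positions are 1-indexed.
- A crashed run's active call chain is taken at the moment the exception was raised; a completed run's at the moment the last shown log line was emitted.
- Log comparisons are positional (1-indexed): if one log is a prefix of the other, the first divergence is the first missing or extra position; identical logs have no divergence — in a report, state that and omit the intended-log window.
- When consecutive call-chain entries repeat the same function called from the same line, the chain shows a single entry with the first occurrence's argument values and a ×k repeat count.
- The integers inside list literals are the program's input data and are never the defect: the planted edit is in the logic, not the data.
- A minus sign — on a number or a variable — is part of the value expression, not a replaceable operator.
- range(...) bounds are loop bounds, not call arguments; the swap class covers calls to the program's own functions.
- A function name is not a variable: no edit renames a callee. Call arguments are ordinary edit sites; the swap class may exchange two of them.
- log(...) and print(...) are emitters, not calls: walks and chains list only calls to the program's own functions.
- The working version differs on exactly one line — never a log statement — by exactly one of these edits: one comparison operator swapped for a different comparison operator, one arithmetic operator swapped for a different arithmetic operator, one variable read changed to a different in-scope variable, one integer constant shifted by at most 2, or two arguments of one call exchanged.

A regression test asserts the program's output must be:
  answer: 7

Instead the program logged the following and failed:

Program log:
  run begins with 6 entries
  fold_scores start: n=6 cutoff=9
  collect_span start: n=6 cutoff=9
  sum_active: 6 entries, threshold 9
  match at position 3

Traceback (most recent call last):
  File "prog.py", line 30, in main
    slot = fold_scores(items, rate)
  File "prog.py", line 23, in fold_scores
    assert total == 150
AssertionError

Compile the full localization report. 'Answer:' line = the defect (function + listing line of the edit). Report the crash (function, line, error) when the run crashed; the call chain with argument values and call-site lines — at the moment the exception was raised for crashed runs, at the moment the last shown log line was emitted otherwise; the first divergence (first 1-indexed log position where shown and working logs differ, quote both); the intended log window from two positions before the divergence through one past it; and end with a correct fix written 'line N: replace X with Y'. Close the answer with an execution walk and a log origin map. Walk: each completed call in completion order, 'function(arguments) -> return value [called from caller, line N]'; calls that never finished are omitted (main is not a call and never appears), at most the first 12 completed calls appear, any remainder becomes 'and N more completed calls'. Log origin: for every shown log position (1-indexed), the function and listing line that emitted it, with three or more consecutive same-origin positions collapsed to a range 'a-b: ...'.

Answer: the defect is in fold_scores at line 23.
Core observation: A complete run would log 'process_batch: inputs 27 and 3' next, but this one stopped at 5 lines.
Crash: fold_scores, line 23, AssertionError.
Call chain: main -> fold_scores([4, 10, 4, 9, 11, 9], 9) (called at line 30).
First divergence: position 6 — after 5 matching lines the faulty run goes silent; intended next line 'process_batch: inputs 27 and 3'.
Intended log window:
  4: sum_active: 6 entries, threshold 9
  5: match at position 3
  6: process_batch: inputs 27 and 3
  7: stage result 9
Execution walk:
  sum_active([4, 10, 4, 9, 11, 9], 9) -> 3  [called from collect_span, line 9]
  collect_span([4, 10, 4, 9, 11, 9], 9) -> 27  [called from fold_scores, line 22]
Origin of each log line:
  1: logged in main at line 29
  2: logged in fold_scores at line 21
  3: logged in collect_span at line 8
  4: logged in sum_active at line 2
  5: logged in collect_span at line 10
A correct fix: line 23: replace `==` with `<=`.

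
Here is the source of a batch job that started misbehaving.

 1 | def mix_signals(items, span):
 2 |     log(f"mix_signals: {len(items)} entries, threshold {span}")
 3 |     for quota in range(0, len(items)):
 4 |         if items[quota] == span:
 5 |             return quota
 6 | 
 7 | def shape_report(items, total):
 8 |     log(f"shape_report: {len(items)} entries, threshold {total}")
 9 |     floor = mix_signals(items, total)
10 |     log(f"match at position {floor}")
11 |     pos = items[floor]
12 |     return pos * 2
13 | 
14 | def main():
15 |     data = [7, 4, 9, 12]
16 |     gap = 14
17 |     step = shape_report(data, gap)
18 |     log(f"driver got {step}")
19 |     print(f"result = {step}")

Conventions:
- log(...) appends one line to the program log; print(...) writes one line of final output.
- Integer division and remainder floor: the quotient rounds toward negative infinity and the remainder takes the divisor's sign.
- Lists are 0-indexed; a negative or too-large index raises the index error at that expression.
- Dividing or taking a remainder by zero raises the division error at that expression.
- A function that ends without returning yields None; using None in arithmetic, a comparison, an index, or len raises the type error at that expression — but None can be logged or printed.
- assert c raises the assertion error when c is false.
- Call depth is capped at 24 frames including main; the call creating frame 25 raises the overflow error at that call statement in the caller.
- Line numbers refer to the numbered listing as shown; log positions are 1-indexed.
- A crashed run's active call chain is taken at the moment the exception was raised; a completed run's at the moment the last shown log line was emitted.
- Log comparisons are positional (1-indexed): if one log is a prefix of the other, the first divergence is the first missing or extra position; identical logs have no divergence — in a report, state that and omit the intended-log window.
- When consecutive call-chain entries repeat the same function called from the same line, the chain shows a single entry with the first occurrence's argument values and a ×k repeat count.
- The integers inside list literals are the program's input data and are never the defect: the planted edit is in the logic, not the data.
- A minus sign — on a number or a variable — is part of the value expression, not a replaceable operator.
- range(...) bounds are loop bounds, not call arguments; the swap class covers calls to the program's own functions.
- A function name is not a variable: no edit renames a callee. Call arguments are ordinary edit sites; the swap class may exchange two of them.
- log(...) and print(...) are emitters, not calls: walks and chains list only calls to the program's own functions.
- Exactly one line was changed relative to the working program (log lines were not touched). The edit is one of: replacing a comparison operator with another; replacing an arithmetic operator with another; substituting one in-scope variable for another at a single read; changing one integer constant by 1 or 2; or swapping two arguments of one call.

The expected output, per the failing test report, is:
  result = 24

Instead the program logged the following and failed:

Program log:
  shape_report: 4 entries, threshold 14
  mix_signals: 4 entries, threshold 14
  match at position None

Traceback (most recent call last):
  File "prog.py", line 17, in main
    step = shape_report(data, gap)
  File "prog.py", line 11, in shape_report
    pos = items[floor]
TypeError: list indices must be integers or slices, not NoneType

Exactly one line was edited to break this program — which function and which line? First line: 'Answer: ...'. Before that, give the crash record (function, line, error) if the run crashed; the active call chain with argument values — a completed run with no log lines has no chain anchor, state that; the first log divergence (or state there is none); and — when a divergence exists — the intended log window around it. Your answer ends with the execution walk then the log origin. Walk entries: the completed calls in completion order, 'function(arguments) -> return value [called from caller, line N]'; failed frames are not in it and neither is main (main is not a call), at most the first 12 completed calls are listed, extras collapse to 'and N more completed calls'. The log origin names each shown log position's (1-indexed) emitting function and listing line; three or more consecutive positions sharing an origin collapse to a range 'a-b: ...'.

Answer: the defect is in main at line 16.
Key observation: Position 1 is the first bad log line: 'shape_report: 4 entries, threshold 14' should read 'shape_report: 4 entries, threshold 12'.
Crash: shape_report, line 11, TypeError.
Call chain: main -> shape_report([7, 4, 9, 12], 14) (called at line 17).
First divergence: position 1 — the shown line 'shape_report: 4 entries, threshold 14' should read 'shape_report: 4 entries, threshold 12'.
Intended log window:
  1: shape_report: 4 entries, threshold 12
  2: mix_signals: 4 entries, threshold 12
Execution walk:
  mix_signals([7, 4, 9, 12], 14) -> None  [called from shape_report, line 9]
Log origins:
  1: logged in shape_report at line 8
  2: logged in mix_signals at line 2
  3: logged in shape_report at line 10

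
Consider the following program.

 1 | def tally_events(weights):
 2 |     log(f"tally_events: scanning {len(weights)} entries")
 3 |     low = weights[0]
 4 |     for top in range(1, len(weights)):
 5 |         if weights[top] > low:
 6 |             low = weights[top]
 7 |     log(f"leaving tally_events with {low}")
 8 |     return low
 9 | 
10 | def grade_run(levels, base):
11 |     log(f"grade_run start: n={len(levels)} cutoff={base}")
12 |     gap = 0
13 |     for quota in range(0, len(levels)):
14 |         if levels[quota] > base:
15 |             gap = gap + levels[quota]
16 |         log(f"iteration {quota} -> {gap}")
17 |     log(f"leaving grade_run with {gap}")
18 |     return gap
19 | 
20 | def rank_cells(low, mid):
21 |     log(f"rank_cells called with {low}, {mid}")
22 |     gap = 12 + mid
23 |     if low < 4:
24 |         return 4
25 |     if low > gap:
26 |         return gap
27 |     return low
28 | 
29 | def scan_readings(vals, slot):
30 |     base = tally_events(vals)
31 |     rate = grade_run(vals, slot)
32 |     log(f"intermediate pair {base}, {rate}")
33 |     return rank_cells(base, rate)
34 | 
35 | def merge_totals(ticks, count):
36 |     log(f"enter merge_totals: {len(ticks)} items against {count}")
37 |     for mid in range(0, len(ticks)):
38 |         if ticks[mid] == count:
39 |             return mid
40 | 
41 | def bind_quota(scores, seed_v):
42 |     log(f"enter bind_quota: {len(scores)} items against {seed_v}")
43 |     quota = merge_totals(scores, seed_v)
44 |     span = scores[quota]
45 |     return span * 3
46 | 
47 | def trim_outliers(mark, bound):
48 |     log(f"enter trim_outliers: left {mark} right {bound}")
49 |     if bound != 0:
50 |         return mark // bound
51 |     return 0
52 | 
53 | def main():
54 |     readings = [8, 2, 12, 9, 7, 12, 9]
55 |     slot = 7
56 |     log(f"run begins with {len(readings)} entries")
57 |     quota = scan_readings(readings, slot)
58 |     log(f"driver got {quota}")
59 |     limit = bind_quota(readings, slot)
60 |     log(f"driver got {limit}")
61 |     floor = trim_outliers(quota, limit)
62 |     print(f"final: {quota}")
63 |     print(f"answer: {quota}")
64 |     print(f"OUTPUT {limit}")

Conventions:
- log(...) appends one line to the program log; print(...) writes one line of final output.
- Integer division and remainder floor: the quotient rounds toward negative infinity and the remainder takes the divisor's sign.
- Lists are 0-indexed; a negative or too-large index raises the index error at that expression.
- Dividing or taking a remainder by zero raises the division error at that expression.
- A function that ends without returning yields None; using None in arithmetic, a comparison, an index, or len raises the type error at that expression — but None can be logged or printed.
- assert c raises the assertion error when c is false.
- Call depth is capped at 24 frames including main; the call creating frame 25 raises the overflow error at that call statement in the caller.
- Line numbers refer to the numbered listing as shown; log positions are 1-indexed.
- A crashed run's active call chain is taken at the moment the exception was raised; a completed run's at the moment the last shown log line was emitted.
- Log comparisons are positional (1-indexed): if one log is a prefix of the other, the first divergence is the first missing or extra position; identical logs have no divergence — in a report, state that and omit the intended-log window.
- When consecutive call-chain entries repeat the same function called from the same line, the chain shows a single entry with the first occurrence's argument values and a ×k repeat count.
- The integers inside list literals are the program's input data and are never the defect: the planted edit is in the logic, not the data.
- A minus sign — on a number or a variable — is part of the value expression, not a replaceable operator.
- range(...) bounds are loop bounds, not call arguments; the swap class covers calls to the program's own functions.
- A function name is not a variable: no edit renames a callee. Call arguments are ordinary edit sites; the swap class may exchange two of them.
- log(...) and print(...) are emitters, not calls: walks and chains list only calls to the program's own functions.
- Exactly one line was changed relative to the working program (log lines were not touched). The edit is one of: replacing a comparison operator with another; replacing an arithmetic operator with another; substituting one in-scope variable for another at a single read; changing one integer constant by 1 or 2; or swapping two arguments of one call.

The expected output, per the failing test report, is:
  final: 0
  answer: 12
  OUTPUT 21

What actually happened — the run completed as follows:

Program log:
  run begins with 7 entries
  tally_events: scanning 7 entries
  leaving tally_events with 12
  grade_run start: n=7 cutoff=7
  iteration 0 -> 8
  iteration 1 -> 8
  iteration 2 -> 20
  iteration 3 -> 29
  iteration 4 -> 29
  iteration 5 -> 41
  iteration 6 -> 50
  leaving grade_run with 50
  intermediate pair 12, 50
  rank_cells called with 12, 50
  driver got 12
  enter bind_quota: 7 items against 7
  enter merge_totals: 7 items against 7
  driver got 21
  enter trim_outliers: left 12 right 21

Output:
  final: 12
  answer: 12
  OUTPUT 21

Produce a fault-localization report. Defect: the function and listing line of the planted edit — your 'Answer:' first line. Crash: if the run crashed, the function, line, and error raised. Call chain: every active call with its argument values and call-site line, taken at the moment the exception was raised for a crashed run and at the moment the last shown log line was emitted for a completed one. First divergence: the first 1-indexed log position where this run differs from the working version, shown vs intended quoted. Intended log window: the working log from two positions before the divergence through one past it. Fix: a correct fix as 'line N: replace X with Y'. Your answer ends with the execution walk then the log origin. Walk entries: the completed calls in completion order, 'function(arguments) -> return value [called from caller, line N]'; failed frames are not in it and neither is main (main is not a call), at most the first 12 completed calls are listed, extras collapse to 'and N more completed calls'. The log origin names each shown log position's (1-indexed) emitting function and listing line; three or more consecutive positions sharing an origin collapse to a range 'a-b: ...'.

Answer: the defect is in main at line 62.
The tell: Log streams are identical — the defect surfaces only in the printed output.
Call chain: main -> trim_outliers(12, 21) (called at line 61).
First divergence: there is none — every log position agrees.
Execution walk:
  tally_events([8, 2, 12, 9, 7, 12, 9]) -> 12  [called from scan_readings, line 30]
  grade_run([8, 2, 12, 9, 7, 12, 9], 7) -> 50  [called from scan_readings, line 31]
  rank_cells(12, 50) -> 12  [called from scan_readings, line 33]
  scan_readings([8, 2, 12, 9, 7, 12, 9], 7) -> 12  [called from main, line 57]
  merge_totals([8, 2, 12, 9, 7, 12, 9], 7) -> 4  [called from bind_quota, line 43]
  bind_quota([8, 2, 12, 9, 7, 12, 9], 7) -> 21  [called from main, line 59]
  trim_outliers(12, 21) -> 0  [called from main, line 61]
Origin of each log line:
  1: from main, line 56
  2: from tally_events, line 2
  3: from tally_events, line 7
  4: from grade_run, line 11
  5-11: from grade_run, line 16
  12: from grade_run, line 17
  13: from scan_readings, line 32
  14: from rank_cells, line 21
  15: from main, line 58
  16: from bind_quota, line 42
  17: from merge_totals, line 36
  18: from main, line 60
  19: from trim_outliers, line 48
A correct fix: line 62: replace `quota` with `floor`.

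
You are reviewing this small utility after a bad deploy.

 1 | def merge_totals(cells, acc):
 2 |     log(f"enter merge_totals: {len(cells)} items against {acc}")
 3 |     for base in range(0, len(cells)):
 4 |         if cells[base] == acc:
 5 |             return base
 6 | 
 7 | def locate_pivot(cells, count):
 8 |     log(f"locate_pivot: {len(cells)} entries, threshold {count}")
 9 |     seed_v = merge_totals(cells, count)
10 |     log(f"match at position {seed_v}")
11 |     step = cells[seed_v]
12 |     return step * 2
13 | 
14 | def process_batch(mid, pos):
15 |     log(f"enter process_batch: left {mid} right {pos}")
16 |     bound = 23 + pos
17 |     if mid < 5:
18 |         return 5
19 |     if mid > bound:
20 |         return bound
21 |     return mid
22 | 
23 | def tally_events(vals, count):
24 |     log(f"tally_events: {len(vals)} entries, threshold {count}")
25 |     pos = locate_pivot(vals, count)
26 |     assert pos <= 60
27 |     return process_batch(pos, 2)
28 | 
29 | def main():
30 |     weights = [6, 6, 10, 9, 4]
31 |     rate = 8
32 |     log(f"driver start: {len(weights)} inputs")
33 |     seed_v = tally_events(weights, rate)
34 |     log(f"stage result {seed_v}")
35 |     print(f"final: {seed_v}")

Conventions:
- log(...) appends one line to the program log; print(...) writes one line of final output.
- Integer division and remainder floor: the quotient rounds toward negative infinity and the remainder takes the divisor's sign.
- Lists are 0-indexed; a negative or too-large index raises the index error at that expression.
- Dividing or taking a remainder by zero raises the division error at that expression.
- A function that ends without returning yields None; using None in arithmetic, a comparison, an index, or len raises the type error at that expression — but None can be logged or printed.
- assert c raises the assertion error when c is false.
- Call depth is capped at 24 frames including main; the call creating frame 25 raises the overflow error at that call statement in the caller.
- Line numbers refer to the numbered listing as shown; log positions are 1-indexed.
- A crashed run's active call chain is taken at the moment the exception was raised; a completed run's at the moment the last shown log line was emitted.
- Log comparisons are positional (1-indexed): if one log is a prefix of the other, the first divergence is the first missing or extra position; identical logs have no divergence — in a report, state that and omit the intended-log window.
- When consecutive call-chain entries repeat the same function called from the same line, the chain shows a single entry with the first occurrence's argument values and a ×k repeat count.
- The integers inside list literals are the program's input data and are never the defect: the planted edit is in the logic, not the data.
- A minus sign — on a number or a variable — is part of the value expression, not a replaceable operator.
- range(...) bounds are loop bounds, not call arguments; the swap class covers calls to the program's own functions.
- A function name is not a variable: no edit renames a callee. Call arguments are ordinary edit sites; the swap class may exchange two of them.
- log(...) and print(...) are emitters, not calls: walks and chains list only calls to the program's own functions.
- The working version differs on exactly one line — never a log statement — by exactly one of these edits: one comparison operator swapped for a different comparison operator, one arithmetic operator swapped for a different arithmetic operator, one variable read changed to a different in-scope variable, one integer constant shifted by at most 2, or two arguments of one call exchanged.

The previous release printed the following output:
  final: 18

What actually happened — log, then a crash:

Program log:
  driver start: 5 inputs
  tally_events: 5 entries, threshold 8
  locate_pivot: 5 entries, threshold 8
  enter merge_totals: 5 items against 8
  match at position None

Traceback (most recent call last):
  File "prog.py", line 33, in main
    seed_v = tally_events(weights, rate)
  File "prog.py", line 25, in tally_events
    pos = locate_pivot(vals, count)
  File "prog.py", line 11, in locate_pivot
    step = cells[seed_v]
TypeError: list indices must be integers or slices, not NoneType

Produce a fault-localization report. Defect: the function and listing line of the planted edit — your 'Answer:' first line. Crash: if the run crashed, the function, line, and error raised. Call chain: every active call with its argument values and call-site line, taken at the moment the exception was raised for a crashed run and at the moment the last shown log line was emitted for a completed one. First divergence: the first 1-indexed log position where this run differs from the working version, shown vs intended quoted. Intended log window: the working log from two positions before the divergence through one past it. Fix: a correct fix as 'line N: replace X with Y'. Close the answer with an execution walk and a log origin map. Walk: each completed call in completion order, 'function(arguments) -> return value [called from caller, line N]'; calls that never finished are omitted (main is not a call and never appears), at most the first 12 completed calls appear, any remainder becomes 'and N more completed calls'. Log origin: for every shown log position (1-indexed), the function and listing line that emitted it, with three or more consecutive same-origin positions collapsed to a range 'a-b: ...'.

Answer: the defect is in main at line 31.
Key observation: The log first diverges at position 2: the faulty run prints 'tally_events: 5 entries, threshold 8' where the working version prints 'tally_events: 5 entries, threshold 9'.
Crash: locate_pivot, line 11, TypeError.
Call chain: main -> tally_events([6, 6, 10, 9, 4], 8) (called at line 33) -> locate_pivot([6, 6, 10, 9, 4], 8) (called at line 25).
First divergence: position 2 — shown 'tally_events: 5 entries, threshold 8', intended 'tally_events: 5 entries, threshold 9'.
Intended log window:
  1: driver start: 5 inputs
  2: tally_events: 5 entries, threshold 9
  3: locate_pivot: 5 entries, threshold 9
Execution walk:
  merge_totals([6, 6, 10, 9, 4], 8) -> None  [called from locate_pivot, line 9]
Log origins:
  1: logged in main at line 32
  2: logged in tally_events at line 24
  3: logged in locate_pivot at line 8
  4: logged in merge_totals at line 2
  5: logged in locate_pivot at line 10
A correct fix: line 31: replace `8` with `9`.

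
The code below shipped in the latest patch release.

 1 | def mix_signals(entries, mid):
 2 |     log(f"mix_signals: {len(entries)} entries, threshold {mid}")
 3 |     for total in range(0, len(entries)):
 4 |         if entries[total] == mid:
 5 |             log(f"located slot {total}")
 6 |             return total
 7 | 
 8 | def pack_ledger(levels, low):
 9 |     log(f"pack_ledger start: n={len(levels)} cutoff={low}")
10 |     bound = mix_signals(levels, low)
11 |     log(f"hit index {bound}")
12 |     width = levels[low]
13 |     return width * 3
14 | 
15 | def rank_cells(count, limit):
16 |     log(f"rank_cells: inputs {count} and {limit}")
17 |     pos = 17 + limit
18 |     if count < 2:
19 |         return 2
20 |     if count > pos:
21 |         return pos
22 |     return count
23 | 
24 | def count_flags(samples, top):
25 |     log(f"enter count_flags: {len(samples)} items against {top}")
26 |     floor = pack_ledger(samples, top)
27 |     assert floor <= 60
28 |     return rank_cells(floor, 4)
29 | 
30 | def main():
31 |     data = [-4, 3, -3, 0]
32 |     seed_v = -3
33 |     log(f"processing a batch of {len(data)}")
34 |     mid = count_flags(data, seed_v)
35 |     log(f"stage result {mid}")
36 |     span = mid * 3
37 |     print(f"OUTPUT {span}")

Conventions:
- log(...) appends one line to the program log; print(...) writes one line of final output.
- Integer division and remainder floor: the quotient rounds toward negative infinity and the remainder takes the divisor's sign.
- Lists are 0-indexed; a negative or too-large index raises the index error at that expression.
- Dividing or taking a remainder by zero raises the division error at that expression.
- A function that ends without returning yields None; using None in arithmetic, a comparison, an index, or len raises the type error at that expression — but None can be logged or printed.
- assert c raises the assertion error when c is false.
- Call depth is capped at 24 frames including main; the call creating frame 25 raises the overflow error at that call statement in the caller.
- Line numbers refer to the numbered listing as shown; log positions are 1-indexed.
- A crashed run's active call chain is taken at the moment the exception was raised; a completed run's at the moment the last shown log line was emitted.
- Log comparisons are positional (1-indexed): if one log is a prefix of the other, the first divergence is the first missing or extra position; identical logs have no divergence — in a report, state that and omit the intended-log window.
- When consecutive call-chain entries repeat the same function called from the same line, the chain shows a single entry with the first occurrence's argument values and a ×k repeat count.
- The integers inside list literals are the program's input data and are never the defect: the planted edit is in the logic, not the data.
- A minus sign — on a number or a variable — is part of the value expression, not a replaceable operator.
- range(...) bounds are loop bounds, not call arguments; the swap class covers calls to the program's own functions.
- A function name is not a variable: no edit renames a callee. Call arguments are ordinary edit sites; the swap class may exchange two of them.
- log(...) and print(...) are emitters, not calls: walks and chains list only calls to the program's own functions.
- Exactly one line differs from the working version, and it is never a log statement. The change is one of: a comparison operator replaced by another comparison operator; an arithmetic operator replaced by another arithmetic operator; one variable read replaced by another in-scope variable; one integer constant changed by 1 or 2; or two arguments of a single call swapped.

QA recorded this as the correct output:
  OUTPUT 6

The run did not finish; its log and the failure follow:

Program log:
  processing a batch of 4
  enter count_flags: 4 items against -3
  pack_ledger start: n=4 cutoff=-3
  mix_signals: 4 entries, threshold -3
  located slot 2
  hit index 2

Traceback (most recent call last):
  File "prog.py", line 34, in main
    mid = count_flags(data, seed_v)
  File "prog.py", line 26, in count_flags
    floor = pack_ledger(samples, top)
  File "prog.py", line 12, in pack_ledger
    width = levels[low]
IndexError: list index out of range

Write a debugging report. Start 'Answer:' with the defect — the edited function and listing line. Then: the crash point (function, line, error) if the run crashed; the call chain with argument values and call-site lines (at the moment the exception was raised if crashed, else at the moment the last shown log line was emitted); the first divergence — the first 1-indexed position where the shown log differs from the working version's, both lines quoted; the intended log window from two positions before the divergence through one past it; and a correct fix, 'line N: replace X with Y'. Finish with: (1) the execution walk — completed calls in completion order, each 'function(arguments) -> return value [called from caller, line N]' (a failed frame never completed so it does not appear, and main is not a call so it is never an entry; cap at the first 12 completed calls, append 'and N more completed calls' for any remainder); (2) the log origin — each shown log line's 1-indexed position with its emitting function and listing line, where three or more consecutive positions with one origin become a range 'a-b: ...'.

Answer: the defect is in pack_ledger at line 12.
The tell: The shown log is a 6-line prefix of the intended one, whose next entry is 'rank_cells: inputs -9 and 4'.
Crash: pack_ledger, line 12, IndexError.
Call chain: main -> count_flags([-4, 3, -3, 0], -3) (called at line 34) -> pack_ledger([-4, 3, -3, 0], -3) (called at line 26).
First divergence: position 7; the shown log stops at 6 lines while the working version next logs 'rank_cells: inputs -9 and 4'.
Intended log window:
  5: located slot 2
  6: hit index 2
  7: rank_cells: inputs -9 and 4
  8: stage result 2
Execution walk:
  mix_signals([-4, 3, -3, 0], -3) -> 2  [called from pack_ledger, line 10]
Log origins:
  1 — main, line 33
  2 — count_flags, line 25
  3 — pack_ledger, line 9
  4 — mix_signals, line 2
  5 — mix_signals, line 5
  6 — pack_ledger, line 11
A correct fix: line 12: replace `low` with `bound`.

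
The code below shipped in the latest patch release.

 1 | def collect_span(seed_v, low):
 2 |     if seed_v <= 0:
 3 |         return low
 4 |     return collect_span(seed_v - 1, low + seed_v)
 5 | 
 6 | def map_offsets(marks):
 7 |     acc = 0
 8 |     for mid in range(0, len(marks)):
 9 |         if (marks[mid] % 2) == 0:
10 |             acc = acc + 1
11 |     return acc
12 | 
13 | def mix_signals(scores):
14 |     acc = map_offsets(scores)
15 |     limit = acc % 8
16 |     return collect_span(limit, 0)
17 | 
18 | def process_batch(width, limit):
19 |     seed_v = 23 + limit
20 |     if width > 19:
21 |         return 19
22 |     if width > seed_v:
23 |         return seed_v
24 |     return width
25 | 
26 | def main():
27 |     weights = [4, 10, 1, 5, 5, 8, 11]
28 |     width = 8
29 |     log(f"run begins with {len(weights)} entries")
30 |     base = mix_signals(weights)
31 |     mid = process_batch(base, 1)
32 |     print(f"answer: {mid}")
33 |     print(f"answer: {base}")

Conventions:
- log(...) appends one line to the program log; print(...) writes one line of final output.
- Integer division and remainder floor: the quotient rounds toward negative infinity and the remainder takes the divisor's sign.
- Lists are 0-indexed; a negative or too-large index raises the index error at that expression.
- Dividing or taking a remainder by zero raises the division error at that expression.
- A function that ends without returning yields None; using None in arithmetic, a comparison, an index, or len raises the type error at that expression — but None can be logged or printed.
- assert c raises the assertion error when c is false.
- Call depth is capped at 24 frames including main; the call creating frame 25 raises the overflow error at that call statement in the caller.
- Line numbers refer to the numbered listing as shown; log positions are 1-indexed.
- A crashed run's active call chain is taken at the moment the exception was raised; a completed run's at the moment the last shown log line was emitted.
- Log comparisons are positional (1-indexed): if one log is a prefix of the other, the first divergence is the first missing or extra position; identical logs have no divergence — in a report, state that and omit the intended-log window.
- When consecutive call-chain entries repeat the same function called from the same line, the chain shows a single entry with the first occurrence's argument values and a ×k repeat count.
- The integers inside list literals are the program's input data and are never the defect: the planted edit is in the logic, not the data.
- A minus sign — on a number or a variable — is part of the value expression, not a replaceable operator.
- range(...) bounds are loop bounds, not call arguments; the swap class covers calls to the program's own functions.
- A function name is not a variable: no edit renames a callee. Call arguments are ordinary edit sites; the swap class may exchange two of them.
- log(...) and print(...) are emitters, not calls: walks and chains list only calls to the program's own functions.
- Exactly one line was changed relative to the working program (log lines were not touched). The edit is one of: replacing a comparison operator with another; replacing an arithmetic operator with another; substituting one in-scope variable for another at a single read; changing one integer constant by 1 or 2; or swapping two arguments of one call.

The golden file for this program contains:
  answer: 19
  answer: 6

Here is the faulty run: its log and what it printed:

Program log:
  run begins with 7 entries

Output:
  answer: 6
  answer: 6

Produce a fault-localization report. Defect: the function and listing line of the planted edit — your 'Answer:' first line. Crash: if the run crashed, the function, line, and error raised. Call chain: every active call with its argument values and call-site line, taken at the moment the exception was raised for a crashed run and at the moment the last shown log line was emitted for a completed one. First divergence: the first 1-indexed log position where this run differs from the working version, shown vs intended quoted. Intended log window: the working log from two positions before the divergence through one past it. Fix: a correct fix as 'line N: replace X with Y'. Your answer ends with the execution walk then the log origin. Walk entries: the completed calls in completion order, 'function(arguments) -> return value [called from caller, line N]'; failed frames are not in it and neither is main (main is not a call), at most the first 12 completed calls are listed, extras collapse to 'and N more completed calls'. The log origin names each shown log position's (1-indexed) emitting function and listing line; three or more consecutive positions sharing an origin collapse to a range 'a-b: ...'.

Answer: the defect is in process_batch at line 20.
The tell: No log line changed; the fault shows up purely in the output.
Call chain: main.
First divergence: none — the logs agree in full.
Execution walk:
  map_offsets([4, 10, 1, 5, 5, 8, 11]) -> 3  [called from mix_signals, line 14]
  collect_span(0, 6) -> 6  [called from collect_span, line 4]
  collect_span(1, 5) -> 6  [called from collect_span, line 4]
  collect_span(2, 3) -> 6  [called from collect_span, line 4]
  collect_span(3, 0) -> 6  [called from mix_signals, line 16]
  mix_signals([4, 10, 1, 5, 5, 8, 11]) -> 6  [called from main, line 30]
  process_batch(6, 1) -> 6  [called from main, line 31]
Log origin:
  1: from main, line 29
A correct fix: line 20: replace `>` with `<`.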